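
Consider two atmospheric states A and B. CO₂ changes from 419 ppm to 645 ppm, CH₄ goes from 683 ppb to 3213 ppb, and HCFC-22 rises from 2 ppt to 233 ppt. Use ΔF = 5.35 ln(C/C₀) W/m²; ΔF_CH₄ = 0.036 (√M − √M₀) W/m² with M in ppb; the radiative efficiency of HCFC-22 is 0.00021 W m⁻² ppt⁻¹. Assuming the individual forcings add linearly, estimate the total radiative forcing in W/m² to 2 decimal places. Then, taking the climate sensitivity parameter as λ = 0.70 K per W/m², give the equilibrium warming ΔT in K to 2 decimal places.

CO₂: 5.35 × ln(645/419) = 5.35 × ln(1.53938) = 5.35 × 0.43138 = 2.3079 W/m².
CH₄: 0.036 × (√3213 − √683) = 0.036 × (56.6833 − 26.1343) = 0.036 × 30.5490 = 1.0998 W/m².
HCFC-22: ΔF = 0.00021 × (233 − 2) = 0.00021 × 231 = 0.0485 W/m².
Total ΔF = 2.3079 + 1.0998 + 0.0485 = 3.4562 W/m².
ΔT = λ ΔF = 0.70 × 3.46 = 2.4220 K.

ΔF = 3.46 W/m²; ΔT = 2.42 K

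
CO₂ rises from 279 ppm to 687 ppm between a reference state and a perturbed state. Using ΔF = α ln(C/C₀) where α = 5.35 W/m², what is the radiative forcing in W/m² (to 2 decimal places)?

CO₂ absorption bands are partially saturated, so forcing scales with the logarithm of the concentration ratio.
CO₂: 5.35 × ln(687/279) = 5.35 × ln(2.46237) = 5.35 × 0.90112 = 4.8210 W/m².

ΔF = 4.82 W/m²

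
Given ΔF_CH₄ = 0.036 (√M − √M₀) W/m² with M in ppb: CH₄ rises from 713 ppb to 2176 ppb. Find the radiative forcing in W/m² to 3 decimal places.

CH₄: 0.036 × (√2176 − √713) = 0.036 × (46.6476 − 26.7021) = 0.036 × 19.9455 = 0.7180 W/m².

ΔF = 0.718 W/m²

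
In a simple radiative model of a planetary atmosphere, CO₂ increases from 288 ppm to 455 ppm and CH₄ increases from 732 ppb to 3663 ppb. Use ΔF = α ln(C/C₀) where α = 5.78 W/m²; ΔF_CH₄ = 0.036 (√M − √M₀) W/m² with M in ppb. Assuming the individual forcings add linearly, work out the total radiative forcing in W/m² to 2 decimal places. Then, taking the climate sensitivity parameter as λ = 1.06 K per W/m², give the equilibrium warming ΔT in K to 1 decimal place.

ΔF = 3.85 W/m²; ΔT = 4.1 K

CO₂: 5.78 × ln(455/288) = 5.78 × ln(1.57986) = 5.78 × 0.45734 = 2.6434 W/m².
CH₄: 0.036 × (√3663 − √732) = 0.036 × (60.5227 − 27.0555) = 0.036 × 33.4672 = 1.2048 W/m².
Total ΔF = 2.6434 + 1.2048 = 3.8482 W/m².
ΔT = λ ΔF = 1.06 × 3.85 = 4.0810 K.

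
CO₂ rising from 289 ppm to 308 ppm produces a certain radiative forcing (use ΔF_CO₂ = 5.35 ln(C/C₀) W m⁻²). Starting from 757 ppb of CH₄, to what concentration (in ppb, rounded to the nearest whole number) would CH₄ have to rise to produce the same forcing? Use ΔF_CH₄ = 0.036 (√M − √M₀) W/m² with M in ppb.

CO₂ forcing: 5.35 × ln(308/289) = 5.35 × 0.063673 = 0.34065 W/m².
Set 0.036(√M − √757) = 0.34065: √M = 0.34065/0.036 + √757 = 9.4625 + 27.5136 = 36.9761.
M = (36.9761)² = 1367.23 ppb.

M ≈ 1367 ppb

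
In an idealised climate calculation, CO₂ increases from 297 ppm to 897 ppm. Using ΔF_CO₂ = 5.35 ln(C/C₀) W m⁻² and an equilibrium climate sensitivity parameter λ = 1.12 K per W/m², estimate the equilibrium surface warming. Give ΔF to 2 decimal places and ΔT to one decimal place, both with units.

ΔF = 5.91 W/m²; ΔT = 6.6 K

CO₂: 5.35 × ln(897/297) = 5.35 × ln(3.02020) = 5.35 × 1.10532 = 5.9135 W/m².
ΔT = λ ΔF = 1.12 × 5.91 = 6.6192 K.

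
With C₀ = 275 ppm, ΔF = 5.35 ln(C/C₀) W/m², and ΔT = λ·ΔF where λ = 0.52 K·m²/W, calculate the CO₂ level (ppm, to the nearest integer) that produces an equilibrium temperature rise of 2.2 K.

Required forcing: ΔF = ΔT/λ = 2.2/0.52 = 4.2308 W/m².
Then ln(C/275) = ΔF/5.35 = 4.2308/5.35 = 0.79080.
So C = 275 × e^0.79080 = 275 × 2.20516 = 606.42 ppm.

C ≈ 606 ppm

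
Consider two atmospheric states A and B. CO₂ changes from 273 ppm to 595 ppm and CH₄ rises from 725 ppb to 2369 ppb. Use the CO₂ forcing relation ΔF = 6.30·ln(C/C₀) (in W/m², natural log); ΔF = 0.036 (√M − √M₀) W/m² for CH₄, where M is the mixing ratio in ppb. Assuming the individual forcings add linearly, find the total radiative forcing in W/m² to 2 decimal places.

CO₂: 6.30 × ln(595/273) = 6.30 × ln(2.17949) = 6.30 × 0.77909 = 4.9083 W/m².
CH₄: 0.036 × (√2369 − √725) = 0.036 × (48.6724 − 26.9258) = 0.036 × 21.7466 = 0.7829 W/m².
Total ΔF = 4.9083 + 0.7829 = 5.6912 W/m².

ΔF = 5.69 W/m²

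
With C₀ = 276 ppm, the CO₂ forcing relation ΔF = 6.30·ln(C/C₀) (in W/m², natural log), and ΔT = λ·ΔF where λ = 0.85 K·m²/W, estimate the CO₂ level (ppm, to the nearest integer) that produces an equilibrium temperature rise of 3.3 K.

C ≈ 511 ppm

Required forcing: ΔF = ΔT/λ = 3.3/0.85 = 3.8824 W/m².
Then ln(C/276) = ΔF/6.30 = 3.8824/6.30 = 0.61625.
So C = 276 × e^0.61625 = 276 × 1.85197 = 511.14 ppm.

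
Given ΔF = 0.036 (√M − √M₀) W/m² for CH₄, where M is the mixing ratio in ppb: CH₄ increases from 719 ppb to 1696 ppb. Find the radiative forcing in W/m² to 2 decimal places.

CH₄: 0.036 × (√1696 − √719) = 0.036 × (41.1825 − 26.8142) = 0.036 × 14.3683 = 0.5173 W/m².

ΔF = 0.52 W/m²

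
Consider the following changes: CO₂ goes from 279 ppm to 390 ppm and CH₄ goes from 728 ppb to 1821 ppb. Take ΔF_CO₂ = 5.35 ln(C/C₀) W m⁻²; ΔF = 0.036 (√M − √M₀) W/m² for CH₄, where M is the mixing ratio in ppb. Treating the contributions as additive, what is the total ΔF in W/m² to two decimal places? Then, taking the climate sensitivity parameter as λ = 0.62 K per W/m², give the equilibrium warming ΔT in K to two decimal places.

ΔF = 2.36 W/m²; ΔT = 1.46 K

CO₂: 5.35 × ln(390/279) = 5.35 × ln(1.39785) = 5.35 × 0.33494 = 1.7919 W/m².
CH₄: 0.036 × (√1821 − √728) = 0.036 × (42.6732 − 26.9815) = 0.036 × 15.6917 = 0.5649 W/m².
Total ΔF = 1.7919 + 0.5649 = 2.3568 W/m².
ΔT = λ ΔF = 0.62 × 2.36 = 1.4632 K.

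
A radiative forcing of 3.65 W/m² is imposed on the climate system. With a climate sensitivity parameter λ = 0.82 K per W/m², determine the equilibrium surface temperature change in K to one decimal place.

ΔT = λ ΔF = 0.82 × 3.65 = 2.9930 K.

ΔT = 3.0 K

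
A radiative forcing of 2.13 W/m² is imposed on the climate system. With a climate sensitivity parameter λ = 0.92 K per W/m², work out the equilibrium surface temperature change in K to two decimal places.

ΔT = 1.96 K

ΔT = λ ΔF = 0.92 × 2.13 = 1.9596 K.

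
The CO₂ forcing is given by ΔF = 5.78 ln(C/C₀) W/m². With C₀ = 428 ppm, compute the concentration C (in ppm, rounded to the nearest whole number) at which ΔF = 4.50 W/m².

Set 5.78 ln(C/428) = 4.50, so ln(C/428) = 4.50/5.78 = 0.77855.
Then C/428 = e^0.77855 = 2.17831, giving C = 428 × 2.17831 = 932.32 ppm.

C ≈ 932 ppm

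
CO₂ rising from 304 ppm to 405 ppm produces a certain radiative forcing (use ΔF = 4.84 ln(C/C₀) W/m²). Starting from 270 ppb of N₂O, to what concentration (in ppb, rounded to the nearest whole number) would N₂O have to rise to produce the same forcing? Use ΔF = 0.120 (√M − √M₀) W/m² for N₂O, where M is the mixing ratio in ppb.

M ≈ 784 ppb

CO₂ forcing: 4.84 × ln(405/304) = 4.84 × 0.286859 = 1.38840 W/m².
Set 0.120(√M − √270) = 1.38840: √M = 1.38840/0.120 + √270 = 11.5700 + 16.4317 = 28.0017.
M = (28.0017)² = 784.10 ppb.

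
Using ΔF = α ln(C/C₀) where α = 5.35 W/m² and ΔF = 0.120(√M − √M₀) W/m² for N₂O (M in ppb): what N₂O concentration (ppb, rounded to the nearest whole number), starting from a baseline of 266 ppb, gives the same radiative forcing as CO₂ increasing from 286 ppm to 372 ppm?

M ≈ 786 ppb

CO₂ forcing: 5.35 × ln(372/286) = 5.35 × 0.262902 = 1.40653 W/m².
Set 0.120(√M − √266) = 1.40653: √M = 1.40653/0.120 + √266 = 11.7211 + 16.3095 = 28.0306.
M = (28.0306)² = 785.71 ppb.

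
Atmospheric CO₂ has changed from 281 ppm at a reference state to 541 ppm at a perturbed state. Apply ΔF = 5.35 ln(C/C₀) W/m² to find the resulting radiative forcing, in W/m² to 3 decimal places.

ΔF = 3.505 W/m²

CO₂: 5.35 × ln(541/281) = 5.35 × ln(1.92527) = 5.35 × 0.65507 = 3.5046 W/m².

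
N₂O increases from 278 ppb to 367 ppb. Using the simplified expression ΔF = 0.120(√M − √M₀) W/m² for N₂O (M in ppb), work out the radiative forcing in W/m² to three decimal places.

N₂O: 0.120 × (√367 − √278) = 0.120 × (19.1572 − 16.6733) = 0.120 × 2.4839 = 0.2981 W/m².

ΔF = 0.298 W/m²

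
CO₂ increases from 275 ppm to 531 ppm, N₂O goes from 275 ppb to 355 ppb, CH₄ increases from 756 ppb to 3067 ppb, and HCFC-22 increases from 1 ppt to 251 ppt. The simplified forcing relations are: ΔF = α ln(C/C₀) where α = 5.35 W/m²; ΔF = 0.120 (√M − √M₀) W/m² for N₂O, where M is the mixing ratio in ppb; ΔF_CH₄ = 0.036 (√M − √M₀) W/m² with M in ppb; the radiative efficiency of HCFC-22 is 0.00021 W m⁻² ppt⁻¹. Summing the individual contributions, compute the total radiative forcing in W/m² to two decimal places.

CO₂: 5.35 × ln(531/275) = 5.35 × ln(1.93091) = 5.35 × 0.65799 = 3.5202 W/m².
N₂O: 0.120 × (√355 − √275) = 0.120 × (18.8414 − 16.5831) = 0.120 × 2.2583 = 0.2710 W/m².
CH₄: 0.036 × (√3067 − √756) = 0.036 × (55.3805 − 27.4955) = 0.036 × 27.8850 = 1.0039 W/m².
HCFC-22: ΔF = 0.00021 × (251 − 1) = 0.00021 × 250 = 0.0525 W/m².
Total ΔF = 3.5202 + 0.2710 + 1.0039 + 0.0525 = 4.8476 W/m².

ΔF = 4.85 W/m²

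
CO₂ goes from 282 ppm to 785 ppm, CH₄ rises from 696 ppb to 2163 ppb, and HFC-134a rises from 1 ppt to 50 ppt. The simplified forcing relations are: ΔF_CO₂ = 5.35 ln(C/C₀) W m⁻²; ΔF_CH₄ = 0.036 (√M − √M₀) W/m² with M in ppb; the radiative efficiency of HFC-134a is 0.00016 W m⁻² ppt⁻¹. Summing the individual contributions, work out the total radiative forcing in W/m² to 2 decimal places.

ΔF = 6.21 W/m²

CO₂: 5.35 × ln(785/282) = 5.35 × ln(2.78369) = 5.35 × 1.02378 = 5.4772 W/m².
CH₄: 0.036 × (√2163 − √696) = 0.036 × (46.5081 − 26.3818) = 0.036 × 20.1263 = 0.7245 W/m².
HFC-134a: ΔF = 0.00016 × (50 − 1) = 0.00016 × 49 = 0.0078 W/m².
Total ΔF = 5.4772 + 0.7245 + 0.0078 = 6.2095 W/m².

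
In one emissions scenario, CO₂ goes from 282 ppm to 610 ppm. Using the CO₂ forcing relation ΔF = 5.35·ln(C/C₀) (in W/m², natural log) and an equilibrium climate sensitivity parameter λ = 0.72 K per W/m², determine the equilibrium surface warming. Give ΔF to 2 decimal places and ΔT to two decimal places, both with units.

CO₂: 5.35 × ln(610/282) = 5.35 × ln(2.16312) = 5.35 × 0.77155 = 4.1278 W/m².
ΔT = λ ΔF = 0.72 × 4.13 = 2.9736 K.

ΔF = 4.13 W/m²; ΔT = 2.97 K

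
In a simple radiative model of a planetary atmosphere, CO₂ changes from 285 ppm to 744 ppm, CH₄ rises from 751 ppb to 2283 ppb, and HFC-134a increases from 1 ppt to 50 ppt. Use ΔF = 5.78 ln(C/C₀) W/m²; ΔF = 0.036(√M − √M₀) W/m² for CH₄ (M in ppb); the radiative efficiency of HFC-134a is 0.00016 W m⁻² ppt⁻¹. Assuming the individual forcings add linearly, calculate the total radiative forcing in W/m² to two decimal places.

ΔF = 6.29 W/m²

CO₂: 5.78 × ln(744/285) = 5.78 × ln(2.61053) = 5.78 × 0.95955 = 5.5462 W/m².
CH₄: 0.036 × (√2283 − √751) = 0.036 × (47.7807 − 27.4044) = 0.036 × 20.3763 = 0.7335 W/m².
HFC-134a: ΔF = 0.00016 × (50 − 1) = 0.00016 × 49 = 0.0078 W/m².
Total ΔF = 5.5462 + 0.7335 + 0.0078 = 6.2875 W/m².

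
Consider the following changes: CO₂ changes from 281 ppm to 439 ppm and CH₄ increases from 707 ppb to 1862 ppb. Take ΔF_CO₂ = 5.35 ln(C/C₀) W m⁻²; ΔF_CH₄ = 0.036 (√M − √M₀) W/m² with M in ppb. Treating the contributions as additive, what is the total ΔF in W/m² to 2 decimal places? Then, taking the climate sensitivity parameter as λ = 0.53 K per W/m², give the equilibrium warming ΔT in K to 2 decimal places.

ΔF = 2.98 W/m²; ΔT = 1.58 K

CO₂: 5.35 × ln(439/281) = 5.35 × ln(1.56228) = 5.35 × 0.44615 = 2.3869 W/m².
CH₄: 0.036 × (√1862 − √707) = 0.036 × (43.1509 − 26.5895) = 0.036 × 16.5614 = 0.5962 W/m².
Total ΔF = 2.3869 + 0.5962 = 2.9831 W/m².
ΔT = λ ΔF = 0.53 × 2.98 = 1.5794 K.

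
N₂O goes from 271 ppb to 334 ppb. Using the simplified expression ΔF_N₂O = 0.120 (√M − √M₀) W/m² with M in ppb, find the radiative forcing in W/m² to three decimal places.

ΔF = 0.218 W/m²

N₂O: 0.120 × (√334 − √271) = 0.120 × (18.2757 − 16.4621) = 0.120 × 1.8136 = 0.2176 W/m².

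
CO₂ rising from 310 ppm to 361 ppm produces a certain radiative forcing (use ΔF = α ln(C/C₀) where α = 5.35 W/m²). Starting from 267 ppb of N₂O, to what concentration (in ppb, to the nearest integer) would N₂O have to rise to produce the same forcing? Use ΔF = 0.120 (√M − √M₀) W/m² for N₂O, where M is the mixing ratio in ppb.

M ≈ 535 ppb

CO₂ forcing: 5.35 × ln(361/310) = 5.35 × 0.152306 = 0.81484 W/m².
Set 0.120(√M − √267) = 0.81484: √M = 0.81484/0.120 + √267 = 6.7903 + 16.3401 = 23.1304.
M = (23.1304)² = 535.02 ppb.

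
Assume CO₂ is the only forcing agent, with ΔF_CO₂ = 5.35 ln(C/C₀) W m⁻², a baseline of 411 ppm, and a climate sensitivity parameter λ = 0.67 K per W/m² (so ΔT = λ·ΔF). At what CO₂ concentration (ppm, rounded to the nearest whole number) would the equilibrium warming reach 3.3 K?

C ≈ 1032 ppm

Required forcing: ΔF = ΔT/λ = 3.3/0.67 = 4.9254 W/m².
Then ln(C/411) = ΔF/5.35 = 4.9254/5.35 = 0.92064.
So C = 411 × e^0.92064 = 411 × 2.51090 = 1031.98 ppm.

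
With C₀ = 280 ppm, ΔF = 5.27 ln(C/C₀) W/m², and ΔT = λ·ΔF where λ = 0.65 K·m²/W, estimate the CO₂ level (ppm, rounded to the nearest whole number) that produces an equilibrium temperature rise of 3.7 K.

C ≈ 825 ppm

Required forcing: ΔF = ΔT/λ = 3.7/0.65 = 5.6923 W/m².
Then ln(C/280) = ΔF/5.27 = 5.6923/5.27 = 1.08013.
So C = 280 × e^1.08013 = 280 × 2.94506 = 824.62 ppm.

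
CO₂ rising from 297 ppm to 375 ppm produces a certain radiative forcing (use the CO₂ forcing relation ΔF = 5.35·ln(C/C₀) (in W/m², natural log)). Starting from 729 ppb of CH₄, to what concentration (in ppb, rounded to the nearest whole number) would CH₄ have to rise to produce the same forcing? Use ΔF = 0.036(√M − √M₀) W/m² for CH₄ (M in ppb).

CO₂ forcing: 5.35 × ln(375/297) = 5.35 × 0.233194 = 1.24759 W/m².
Set 0.036(√M − √729) = 1.24759: √M = 1.24759/0.036 + √729 = 34.6553 + 27.0000 = 61.6553.
M = (61.6553)² = 3801.38 ppb.

M ≈ 3801 ppb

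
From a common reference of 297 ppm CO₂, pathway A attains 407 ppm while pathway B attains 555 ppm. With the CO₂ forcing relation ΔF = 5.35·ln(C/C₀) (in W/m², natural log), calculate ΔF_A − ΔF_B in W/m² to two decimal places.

ΔF_A = 5.35 ln(407/297) = 5.35 × 0.31508 = 1.6857 W/m².
ΔF_B = 5.35 ln(555/297) = 5.35 × 0.62524 = 3.3450 W/m².
Difference: 1.6857 − 3.3450 = -1.6593 W/m².

ΔF_A − ΔF_B = -1.66 W/m²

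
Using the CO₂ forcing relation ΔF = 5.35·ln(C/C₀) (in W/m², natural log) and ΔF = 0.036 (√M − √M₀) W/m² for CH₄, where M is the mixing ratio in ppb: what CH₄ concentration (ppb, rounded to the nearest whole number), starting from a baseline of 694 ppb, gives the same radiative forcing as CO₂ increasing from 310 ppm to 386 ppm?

CO₂ forcing: 5.35 × ln(386/310) = 5.35 × 0.219265 = 1.17307 W/m².
Set 0.036(√M − √694) = 1.17307: √M = 1.17307/0.036 + √694 = 32.5853 + 26.3439 = 58.9292.
M = (58.9292)² = 3472.65 ppb.

M ≈ 3473 ppb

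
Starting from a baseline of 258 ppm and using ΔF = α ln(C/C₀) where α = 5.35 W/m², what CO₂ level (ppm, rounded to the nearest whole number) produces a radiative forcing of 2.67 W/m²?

Set 5.35 ln(C/258) = 2.67, so ln(C/258) = 2.67/5.35 = 0.49907.
Then C/258 = e^0.49907 = 1.64719, giving C = 258 × 1.64719 = 424.98 ppm.

C ≈ 425 ppm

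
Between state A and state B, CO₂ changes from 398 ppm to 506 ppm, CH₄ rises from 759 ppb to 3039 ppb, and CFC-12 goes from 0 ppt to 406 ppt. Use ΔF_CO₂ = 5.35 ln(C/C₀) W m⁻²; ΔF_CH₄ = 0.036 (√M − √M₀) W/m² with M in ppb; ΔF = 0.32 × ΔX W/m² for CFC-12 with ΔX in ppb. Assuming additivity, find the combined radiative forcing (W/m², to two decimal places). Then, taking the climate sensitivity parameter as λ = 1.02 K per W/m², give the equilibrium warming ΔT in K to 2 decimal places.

ΔF = 2.41 W/m²; ΔT = 2.46 K

CO₂: 5.35 × ln(506/398) = 5.35 × ln(1.27136) = 5.35 × 0.24009 = 1.2845 W/m².
CH₄: 0.036 × (√3039 − √759) = 0.036 × (55.1271 − 27.5500) = 0.036 × 27.5771 = 0.9928 W/m².
CFC-12: Δ = 406 − 0 = 406 ppt = 0.406 ppb; ΔF = 0.32 × 0.406 = 0.1299 W/m².
Total ΔF = 1.2845 + 0.9928 + 0.1299 = 2.4072 W/m².
ΔT = λ ΔF = 1.02 × 2.41 = 2.4582 K.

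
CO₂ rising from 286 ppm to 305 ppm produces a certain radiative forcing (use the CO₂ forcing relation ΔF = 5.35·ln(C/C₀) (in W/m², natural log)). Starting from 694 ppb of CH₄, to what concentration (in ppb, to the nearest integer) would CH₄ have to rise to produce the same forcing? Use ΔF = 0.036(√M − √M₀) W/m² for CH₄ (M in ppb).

CO₂ forcing: 5.35 × ln(305/286) = 5.35 × 0.064320 = 0.34411 W/m².
Set 0.036(√M − √694) = 0.34411: √M = 0.34411/0.036 + √694 = 9.5586 + 26.3439 = 35.9025.
M = (35.9025)² = 1288.99 ppb.

M ≈ 1289 ppb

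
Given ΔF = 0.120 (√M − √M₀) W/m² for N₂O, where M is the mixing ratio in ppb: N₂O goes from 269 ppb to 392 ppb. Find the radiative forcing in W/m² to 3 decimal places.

ΔF = 0.408 W/m²

N₂O: 0.120 × (√392 − √269) = 0.120 × (19.7990 − 16.4012) = 0.120 × 3.3978 = 0.4077 W/m².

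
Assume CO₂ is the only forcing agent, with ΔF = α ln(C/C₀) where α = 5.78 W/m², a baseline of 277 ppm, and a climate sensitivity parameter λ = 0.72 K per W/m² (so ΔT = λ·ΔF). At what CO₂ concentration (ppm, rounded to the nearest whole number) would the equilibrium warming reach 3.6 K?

C ≈ 658 ppm

Required forcing: ΔF = ΔT/λ = 3.6/0.72 = 5.0000 W/m².
Then ln(C/277) = ΔF/5.78 = 5.0000/5.78 = 0.86505.
So C = 277 × e^0.86505 = 277 × 2.37512 = 657.91 ppm.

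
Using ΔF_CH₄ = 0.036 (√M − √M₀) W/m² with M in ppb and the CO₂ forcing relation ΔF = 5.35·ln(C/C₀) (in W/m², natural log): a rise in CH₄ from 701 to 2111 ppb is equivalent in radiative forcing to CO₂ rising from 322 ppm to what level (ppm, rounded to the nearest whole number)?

C ≈ 367 ppm

CH₄ forcing: 0.036 × (√2111 − √701) = 0.036 × (45.9456 − 26.4764) = 0.036 × 19.4692 = 0.70089 W/m².
Set 5.35 ln(C/322) = 0.70089: ln(C/322) = 0.70089/5.35 = 0.13101, so C = 322 × e^0.13101 = 322 × 1.13998 = 367.07 ppm.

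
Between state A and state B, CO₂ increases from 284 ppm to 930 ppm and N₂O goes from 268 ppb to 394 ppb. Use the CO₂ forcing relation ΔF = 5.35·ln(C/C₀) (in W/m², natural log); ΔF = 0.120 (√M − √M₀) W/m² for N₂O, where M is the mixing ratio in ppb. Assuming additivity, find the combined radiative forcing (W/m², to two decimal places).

ΔF = 6.76 W/m²

CO₂: 5.35 × ln(930/284) = 5.35 × ln(3.27465) = 5.35 × 1.18621 = 6.3462 W/m².
N₂O: 0.120 × (√394 − √268) = 0.120 × (19.8494 − 16.3707) = 0.120 × 3.4787 = 0.4174 W/m².
Total ΔF = 6.3462 + 0.4174 = 6.7636 W/m².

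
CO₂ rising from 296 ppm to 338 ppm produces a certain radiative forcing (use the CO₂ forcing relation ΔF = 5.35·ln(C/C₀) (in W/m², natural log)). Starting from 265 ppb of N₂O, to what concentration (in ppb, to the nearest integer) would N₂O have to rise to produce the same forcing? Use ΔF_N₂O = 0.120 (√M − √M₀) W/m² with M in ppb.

CO₂ forcing: 5.35 × ln(338/296) = 5.35 × 0.132686 = 0.70987 W/m².
Set 0.120(√M − √265) = 0.70987: √M = 0.70987/0.120 + √265 = 5.9156 + 16.2788 = 22.1944.
M = (22.1944)² = 492.59 ppb.

M ≈ 493 ppb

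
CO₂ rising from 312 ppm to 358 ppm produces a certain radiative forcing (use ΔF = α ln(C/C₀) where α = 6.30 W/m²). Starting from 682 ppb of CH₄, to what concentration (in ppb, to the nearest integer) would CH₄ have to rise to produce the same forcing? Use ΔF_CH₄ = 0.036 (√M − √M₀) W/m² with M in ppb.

CO₂ forcing: 6.30 × ln(358/312) = 6.30 × 0.137530 = 0.86644 W/m².
Set 0.036(√M − √682) = 0.86644: √M = 0.86644/0.036 + √682 = 24.0678 + 26.1151 = 50.1829.
M = (50.1829)² = 2518.32 ppb.

M ≈ 2518 ppb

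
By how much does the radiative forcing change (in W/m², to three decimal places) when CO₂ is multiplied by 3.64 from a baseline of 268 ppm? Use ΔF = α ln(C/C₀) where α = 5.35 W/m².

ΔF = 5.35 × ln(3.64) = 5.35 × 1.29198 = 6.9121 W/m².

ΔF = 6.912 W/m²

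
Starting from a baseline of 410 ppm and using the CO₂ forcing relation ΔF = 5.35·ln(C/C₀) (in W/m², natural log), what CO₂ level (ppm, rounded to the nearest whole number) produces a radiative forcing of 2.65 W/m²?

Set 5.35 ln(C/410) = 2.65, so ln(C/410) = 2.65/5.35 = 0.49533.
Then C/410 = e^0.49533 = 1.64104, giving C = 410 × 1.64104 = 672.83 ppm.

C ≈ 673 ppm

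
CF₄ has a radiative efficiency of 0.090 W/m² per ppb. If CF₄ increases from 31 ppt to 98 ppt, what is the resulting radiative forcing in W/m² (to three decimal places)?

ΔF = 0.006 W/m²

CF₄: Δ = 98 − 31 = 67 ppt = 0.067 ppb; ΔF = 0.090 × 0.067 = 0.0060 W/m².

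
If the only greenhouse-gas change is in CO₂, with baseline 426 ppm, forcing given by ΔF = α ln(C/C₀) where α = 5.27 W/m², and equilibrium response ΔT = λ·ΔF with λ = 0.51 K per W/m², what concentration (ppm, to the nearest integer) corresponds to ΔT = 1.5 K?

C ≈ 744 ppm

Required forcing: ΔF = ΔT/λ = 1.5/0.51 = 2.9412 W/m².
Then ln(C/426) = ΔF/5.27 = 2.9412/5.27 = 0.55810.
So C = 426 × e^0.55810 = 426 × 1.74735 = 744.37 ppm.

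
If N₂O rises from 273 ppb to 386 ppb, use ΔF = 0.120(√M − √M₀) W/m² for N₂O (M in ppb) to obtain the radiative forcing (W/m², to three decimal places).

N₂O: 0.120 × (√386 − √273) = 0.120 × (19.6469 − 16.5227) = 0.120 × 3.1242 = 0.3749 W/m².

ΔF = 0.375 W/m²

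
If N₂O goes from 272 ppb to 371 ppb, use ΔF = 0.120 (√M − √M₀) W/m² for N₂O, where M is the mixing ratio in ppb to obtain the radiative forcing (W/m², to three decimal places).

ΔF = 0.332 W/m²

N₂O: 0.120 × (√371 − √272) = 0.120 × (19.2614 − 16.4924) = 0.120 × 2.7690 = 0.3323 W/m².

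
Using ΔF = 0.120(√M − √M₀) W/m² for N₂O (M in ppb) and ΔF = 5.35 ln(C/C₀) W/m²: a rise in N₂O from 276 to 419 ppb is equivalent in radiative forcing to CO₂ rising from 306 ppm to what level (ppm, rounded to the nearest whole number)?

C ≈ 334 ppm

N₂O forcing: 0.120 × (√419 − √276) = 0.120 × (20.4695 − 16.6132) = 0.120 × 3.8563 = 0.46276 W/m².
Set 5.35 ln(C/306) = 0.46276: ln(C/306) = 0.46276/5.35 = 0.08650, so C = 306 × e^0.08650 = 306 × 1.09035 = 333.65 ppm.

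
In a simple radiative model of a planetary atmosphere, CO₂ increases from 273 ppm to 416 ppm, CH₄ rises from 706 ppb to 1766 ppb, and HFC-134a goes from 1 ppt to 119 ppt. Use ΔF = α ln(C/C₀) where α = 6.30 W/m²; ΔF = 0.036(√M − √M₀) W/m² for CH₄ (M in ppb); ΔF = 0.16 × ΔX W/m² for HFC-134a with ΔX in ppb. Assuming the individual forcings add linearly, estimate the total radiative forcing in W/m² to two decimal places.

CO₂: 6.30 × ln(416/273) = 6.30 × ln(1.52381) = 6.30 × 0.42121 = 2.6536 W/m².
CH₄: 0.036 × (√1766 − √706) = 0.036 × (42.0238 − 26.5707) = 0.036 × 15.4531 = 0.5563 W/m².
HFC-134a: Δ = 119 − 1 = 118 ppt = 0.118 ppb; ΔF = 0.16 × 0.118 = 0.0189 W/m².
Total ΔF = 2.6536 + 0.5563 + 0.0189 = 3.2288 W/m².

ΔF = 3.23 W/m²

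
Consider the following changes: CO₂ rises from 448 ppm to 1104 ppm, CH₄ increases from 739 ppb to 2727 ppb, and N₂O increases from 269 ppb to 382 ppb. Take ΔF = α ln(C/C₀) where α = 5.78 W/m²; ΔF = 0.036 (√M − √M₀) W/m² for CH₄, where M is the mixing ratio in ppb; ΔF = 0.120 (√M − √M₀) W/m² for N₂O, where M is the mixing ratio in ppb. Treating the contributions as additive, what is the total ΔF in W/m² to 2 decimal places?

CO₂: 5.78 × ln(1104/448) = 5.78 × ln(2.46429) = 5.78 × 0.90190 = 5.2130 W/m².
CH₄: 0.036 × (√2727 − √739) = 0.036 × (52.2207 − 27.1846) = 0.036 × 25.0361 = 0.9013 W/m².
N₂O: 0.120 × (√382 − √269) = 0.120 × (19.5448 − 16.4012) = 0.120 × 3.1436 = 0.3772 W/m².
Total ΔF = 5.2130 + 0.9013 + 0.3772 = 6.4915 W/m².

ΔF = 6.49 W/m²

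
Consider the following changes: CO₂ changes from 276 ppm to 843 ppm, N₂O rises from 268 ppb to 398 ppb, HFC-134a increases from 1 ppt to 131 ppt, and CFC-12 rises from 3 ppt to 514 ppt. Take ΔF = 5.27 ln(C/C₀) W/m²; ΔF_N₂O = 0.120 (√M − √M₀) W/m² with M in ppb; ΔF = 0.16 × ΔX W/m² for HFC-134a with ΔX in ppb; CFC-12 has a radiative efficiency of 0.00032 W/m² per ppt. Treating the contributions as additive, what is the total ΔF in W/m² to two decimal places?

CO₂: 5.27 × ln(843/276) = 5.27 × ln(3.05435) = 5.27 × 1.11657 = 5.8843 W/m².
N₂O: 0.120 × (√398 − √268) = 0.120 × (19.9499 − 16.3707) = 0.120 × 3.5792 = 0.4295 W/m².
HFC-134a: Δ = 131 − 1 = 130 ppt = 0.130 ppb; ΔF = 0.16 × 0.130 = 0.0208 W/m².
CFC-12: ΔF = 0.00032 × (514 − 3) = 0.00032 × 511 = 0.1635 W/m².
Total ΔF = 5.8843 + 0.4295 + 0.0208 + 0.1635 = 6.4981 W/m².

ΔF = 6.50 W/m²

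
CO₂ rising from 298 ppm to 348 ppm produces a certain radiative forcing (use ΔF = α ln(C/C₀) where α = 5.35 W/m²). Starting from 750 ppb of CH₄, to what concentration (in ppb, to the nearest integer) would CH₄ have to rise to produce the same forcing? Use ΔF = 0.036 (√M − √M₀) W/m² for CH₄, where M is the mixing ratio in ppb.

CO₂ forcing: 5.35 × ln(348/298) = 5.35 × 0.155109 = 0.82983 W/m².
Set 0.036(√M − √750) = 0.82983: √M = 0.82983/0.036 + √750 = 23.0508 + 27.3861 = 50.4369.
M = (50.4369)² = 2543.88 ppb.

M ≈ 2544 ppb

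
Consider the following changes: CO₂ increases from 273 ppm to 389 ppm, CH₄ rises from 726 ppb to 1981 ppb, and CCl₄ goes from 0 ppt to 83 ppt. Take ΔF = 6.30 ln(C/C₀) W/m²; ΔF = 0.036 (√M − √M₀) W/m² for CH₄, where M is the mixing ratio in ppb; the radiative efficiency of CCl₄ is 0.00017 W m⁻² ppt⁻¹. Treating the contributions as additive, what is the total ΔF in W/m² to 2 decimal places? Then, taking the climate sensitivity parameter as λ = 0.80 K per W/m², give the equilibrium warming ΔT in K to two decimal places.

ΔF = 2.88 W/m²; ΔT = 2.30 K

CO₂: 6.30 × ln(389/273) = 6.30 × ln(1.42491) = 6.30 × 0.35411 = 2.2309 W/m².
CH₄: 0.036 × (√1981 − √726) = 0.036 × (44.5084 − 26.9444) = 0.036 × 17.5640 = 0.6323 W/m².
CCl₄: ΔF = 0.00017 × (83 − 0) = 0.00017 × 83 = 0.0141 W/m².
Total ΔF = 2.2309 + 0.6323 + 0.0141 = 2.8773 W/m².
ΔT = λ ΔF = 0.80 × 2.88 = 2.3040 K.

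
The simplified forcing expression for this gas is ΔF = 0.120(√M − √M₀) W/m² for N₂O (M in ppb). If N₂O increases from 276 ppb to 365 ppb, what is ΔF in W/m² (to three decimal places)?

ΔF = 0.299 W/m²

N₂O: 0.120 × (√365 − √276) = 0.120 × (19.1050 − 16.6132) = 0.120 × 2.4918 = 0.2990 W/m².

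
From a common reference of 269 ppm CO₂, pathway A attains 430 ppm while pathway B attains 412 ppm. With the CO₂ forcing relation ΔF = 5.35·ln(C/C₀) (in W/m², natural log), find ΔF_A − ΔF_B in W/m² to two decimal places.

ΔF_A − ΔF_B = 0.23 W/m²

ΔF_A = 5.35 ln(430/269) = 5.35 × 0.46907 = 2.5095 W/m².
ΔF_B = 5.35 ln(412/269) = 5.35 × 0.42631 = 2.2808 W/m².
Difference: 2.5095 − 2.2808 = 0.2287 W/m².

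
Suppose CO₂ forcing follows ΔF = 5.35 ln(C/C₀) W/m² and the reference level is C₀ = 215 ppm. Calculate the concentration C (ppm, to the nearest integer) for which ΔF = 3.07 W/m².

Set 5.35 ln(C/215) = 3.07, so ln(C/215) = 3.07/5.35 = 0.57383.
Then C/215 = e^0.57383 = 1.77505, giving C = 215 × 1.77505 = 381.64 ppm.

C ≈ 382 ppm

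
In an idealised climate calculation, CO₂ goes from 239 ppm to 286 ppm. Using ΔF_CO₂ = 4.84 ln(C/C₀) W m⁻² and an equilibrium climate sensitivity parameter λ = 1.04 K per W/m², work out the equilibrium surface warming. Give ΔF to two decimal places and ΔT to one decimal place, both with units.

ΔF = 0.87 W/m²; ΔT = 0.9 K

CO₂: 4.84 × ln(286/239) = 4.84 × ln(1.19665) = 4.84 × 0.17953 = 0.8689 W/m².
ΔT = λ ΔF = 1.04 × 0.87 = 0.9048 K.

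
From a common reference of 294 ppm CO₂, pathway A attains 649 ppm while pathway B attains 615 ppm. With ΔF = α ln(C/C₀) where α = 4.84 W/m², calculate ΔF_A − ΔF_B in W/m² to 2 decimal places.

ΔF_A − ΔF_B = 0.26 W/m²

ΔF_A = 4.84 ln(649/294) = 4.84 × 0.79185 = 3.8326 W/m².
ΔF_B = 4.84 ln(615/294) = 4.84 × 0.73804 = 3.5721 W/m².
Difference: 3.8326 − 3.5721 = 0.2605 W/m².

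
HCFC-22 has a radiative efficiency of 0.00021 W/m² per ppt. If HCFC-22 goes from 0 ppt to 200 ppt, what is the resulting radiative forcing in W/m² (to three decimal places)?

HCFC-22: ΔF = 0.00021 × (200 − 0) = 0.00021 × 200 = 0.0420 W/m².

ΔF = 0.042 W/m²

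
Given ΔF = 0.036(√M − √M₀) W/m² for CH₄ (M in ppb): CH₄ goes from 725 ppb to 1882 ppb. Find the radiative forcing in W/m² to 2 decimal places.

ΔF = 0.59 W/m²

CH₄: 0.036 × (√1882 − √725) = 0.036 × (43.3820 − 26.9258) = 0.036 × 16.4562 = 0.5924 W/m².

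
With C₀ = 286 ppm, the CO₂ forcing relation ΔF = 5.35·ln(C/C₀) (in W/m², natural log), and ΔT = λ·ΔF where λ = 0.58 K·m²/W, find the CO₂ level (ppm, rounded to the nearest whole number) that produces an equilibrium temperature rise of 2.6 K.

C ≈ 661 ppm

Required forcing: ΔF = ΔT/λ = 2.6/0.58 = 4.4828 W/m².
Then ln(C/286) = ΔF/5.35 = 4.4828/5.35 = 0.83791.
So C = 286 × e^0.83791 = 286 × 2.31153 = 661.10 ppm.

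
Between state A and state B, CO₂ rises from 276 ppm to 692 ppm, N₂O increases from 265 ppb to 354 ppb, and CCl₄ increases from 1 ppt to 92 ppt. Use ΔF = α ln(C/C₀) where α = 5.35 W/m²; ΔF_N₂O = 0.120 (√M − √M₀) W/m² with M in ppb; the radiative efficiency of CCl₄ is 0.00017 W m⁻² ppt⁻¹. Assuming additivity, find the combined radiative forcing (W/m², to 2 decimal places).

ΔF = 5.24 W/m²

CO₂: 5.35 × ln(692/276) = 5.35 × ln(2.50725) = 5.35 × 0.91919 = 4.9177 W/m².
N₂O: 0.120 × (√354 − √265) = 0.120 × (18.8149 − 16.2788) = 0.120 × 2.5361 = 0.3043 W/m².
CCl₄: ΔF = 0.00017 × (92 − 1) = 0.00017 × 91 = 0.0155 W/m².
Total ΔF = 4.9177 + 0.3043 + 0.0155 = 5.2375 W/m².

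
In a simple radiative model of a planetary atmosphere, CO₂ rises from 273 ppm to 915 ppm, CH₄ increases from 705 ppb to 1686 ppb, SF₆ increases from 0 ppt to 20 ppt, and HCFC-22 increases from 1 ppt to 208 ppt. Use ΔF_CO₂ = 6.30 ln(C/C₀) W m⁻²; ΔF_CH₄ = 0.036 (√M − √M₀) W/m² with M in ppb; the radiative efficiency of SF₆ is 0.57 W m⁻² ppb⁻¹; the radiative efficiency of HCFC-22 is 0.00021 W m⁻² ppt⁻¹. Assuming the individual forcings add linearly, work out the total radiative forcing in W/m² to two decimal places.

ΔF = 8.20 W/m²

CO₂: 6.30 × ln(915/273) = 6.30 × ln(3.35165) = 6.30 × 1.20945 = 7.6195 W/m².
CH₄: 0.036 × (√1686 − √705) = 0.036 × (41.0609 − 26.5518) = 0.036 × 14.5091 = 0.5223 W/m².
SF₆: Δ = 20 − 0 = 20 ppt = 0.020 ppb; ΔF = 0.57 × 0.020 = 0.0114 W/m².
HCFC-22: ΔF = 0.00021 × (208 − 1) = 0.00021 × 207 = 0.0435 W/m².
Total ΔF = 7.6195 + 0.5223 + 0.0114 + 0.0435 = 8.1967 W/m².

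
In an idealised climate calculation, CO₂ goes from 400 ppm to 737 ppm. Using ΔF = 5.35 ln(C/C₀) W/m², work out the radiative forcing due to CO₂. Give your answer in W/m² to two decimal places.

CO₂: 5.35 × ln(737/400) = 5.35 × ln(1.84250) = 5.35 × 0.61112 = 3.2695 W/m².

ΔF = 3.27 W/m²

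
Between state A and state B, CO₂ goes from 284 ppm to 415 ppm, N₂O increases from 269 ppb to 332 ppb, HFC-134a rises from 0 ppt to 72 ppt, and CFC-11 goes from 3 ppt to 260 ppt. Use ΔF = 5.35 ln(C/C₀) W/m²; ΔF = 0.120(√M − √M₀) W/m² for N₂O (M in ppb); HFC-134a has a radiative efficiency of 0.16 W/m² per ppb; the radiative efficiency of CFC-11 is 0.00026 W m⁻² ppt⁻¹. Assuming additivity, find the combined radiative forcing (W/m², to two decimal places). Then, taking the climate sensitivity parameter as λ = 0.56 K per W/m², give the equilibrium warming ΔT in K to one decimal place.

CO₂: 5.35 × ln(415/284) = 5.35 × ln(1.46127) = 5.35 × 0.37931 = 2.0293 W/m².
N₂O: 0.120 × (√332 − √269) = 0.120 × (18.2209 − 16.4012) = 0.120 × 1.8197 = 0.2184 W/m².
HFC-134a: Δ = 72 − 0 = 72 ppt = 0.072 ppb; ΔF = 0.16 × 0.072 = 0.0115 W/m².
CFC-11: ΔF = 0.00026 × (260 − 3) = 0.00026 × 257 = 0.0668 W/m².
Total ΔF = 2.0293 + 0.2184 + 0.0115 + 0.0668 = 2.3260 W/m².
ΔT = λ ΔF = 0.56 × 2.33 = 1.3048 K.

ΔF = 2.33 W/m²; ΔT = 1.3 K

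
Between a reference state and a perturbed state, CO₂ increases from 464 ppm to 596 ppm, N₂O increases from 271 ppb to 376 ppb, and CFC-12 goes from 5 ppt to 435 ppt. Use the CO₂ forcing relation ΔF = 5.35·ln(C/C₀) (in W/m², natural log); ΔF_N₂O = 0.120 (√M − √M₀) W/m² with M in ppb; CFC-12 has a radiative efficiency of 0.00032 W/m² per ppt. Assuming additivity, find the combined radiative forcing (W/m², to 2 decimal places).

ΔF = 1.83 W/m²

CO₂: 5.35 × ln(596/464) = 5.35 × ln(1.28448) = 5.35 × 0.25035 = 1.3394 W/m².
N₂O: 0.120 × (√376 − √271) = 0.120 × (19.3907 − 16.4621) = 0.120 × 2.9286 = 0.3514 W/m².
CFC-12: ΔF = 0.00032 × (435 − 5) = 0.00032 × 430 = 0.1376 W/m².
Total ΔF = 1.3394 + 0.3514 + 0.1376 = 1.8284 W/m².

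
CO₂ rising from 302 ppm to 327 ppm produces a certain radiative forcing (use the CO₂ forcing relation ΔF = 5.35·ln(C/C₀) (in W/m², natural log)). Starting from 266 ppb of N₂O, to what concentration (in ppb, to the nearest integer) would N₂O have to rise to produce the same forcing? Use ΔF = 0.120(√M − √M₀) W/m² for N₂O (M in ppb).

CO₂ forcing: 5.35 × ln(327/302) = 5.35 × 0.079533 = 0.42550 W/m².
Set 0.120(√M − √266) = 0.42550: √M = 0.42550/0.120 + √266 = 3.5458 + 16.3095 = 19.8553.
M = (19.8553)² = 394.23 ppb.

M ≈ 394 ppb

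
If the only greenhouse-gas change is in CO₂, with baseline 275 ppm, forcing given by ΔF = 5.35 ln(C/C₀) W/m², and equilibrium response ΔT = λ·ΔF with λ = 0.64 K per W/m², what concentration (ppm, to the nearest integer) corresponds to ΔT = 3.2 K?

Required forcing: ΔF = ΔT/λ = 3.2/0.64 = 5.0000 W/m².
Then ln(C/275) = ΔF/5.35 = 5.0000/5.35 = 0.93458.
So C = 275 × e^0.93458 = 275 × 2.54614 = 700.19 ppm.

C ≈ 700 ppm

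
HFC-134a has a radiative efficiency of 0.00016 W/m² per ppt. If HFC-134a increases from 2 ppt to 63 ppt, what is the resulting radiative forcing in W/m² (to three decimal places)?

ΔF = 0.010 W/m²

HFC-134a: ΔF = 0.00016 × (63 − 2) = 0.00016 × 61 = 0.0098 W/m².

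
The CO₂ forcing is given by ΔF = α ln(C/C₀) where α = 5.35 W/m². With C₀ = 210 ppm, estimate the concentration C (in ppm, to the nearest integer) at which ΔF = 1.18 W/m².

Set 5.35 ln(C/210) = 1.18, so ln(C/210) = 1.18/5.35 = 0.22056.
Then C/210 = e^0.22056 = 1.24677, giving C = 210 × 1.24677 = 261.82 ppm.

C ≈ 262 ppm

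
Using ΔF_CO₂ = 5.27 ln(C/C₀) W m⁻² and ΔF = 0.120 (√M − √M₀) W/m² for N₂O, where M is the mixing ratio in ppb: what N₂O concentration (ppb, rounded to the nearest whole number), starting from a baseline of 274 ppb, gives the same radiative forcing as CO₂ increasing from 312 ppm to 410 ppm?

CO₂ forcing: 5.27 × ln(410/312) = 5.27 × 0.273154 = 1.43952 W/m².
Set 0.120(√M − √274) = 1.43952: √M = 1.43952/0.120 + √274 = 11.9960 + 16.5529 = 28.5489.
M = (28.5489)² = 815.04 ppb.

M ≈ 815 ppb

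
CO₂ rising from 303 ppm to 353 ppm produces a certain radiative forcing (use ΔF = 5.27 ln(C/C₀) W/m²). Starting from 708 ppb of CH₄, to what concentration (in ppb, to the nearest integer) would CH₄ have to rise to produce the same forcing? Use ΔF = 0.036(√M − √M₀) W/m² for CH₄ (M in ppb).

M ≈ 2398 ppb

CO₂ forcing: 5.27 × ln(353/303) = 5.27 × 0.152735 = 0.80491 W/m².
Set 0.036(√M − √708) = 0.80491: √M = 0.80491/0.036 + √708 = 22.3586 + 26.6083 = 48.9669.
M = (48.9669)² = 2397.76 ppb.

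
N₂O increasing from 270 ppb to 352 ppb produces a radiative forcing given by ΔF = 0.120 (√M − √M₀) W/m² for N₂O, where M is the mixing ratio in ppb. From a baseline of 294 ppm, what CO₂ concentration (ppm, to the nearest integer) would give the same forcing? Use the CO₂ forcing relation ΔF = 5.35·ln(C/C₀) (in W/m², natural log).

N₂O forcing: 0.120 × (√352 − √270) = 0.120 × (18.7617 − 16.4317) = 0.120 × 2.3300 = 0.27960 W/m².
Set 5.35 ln(C/294) = 0.27960: ln(C/294) = 0.27960/5.35 = 0.05226, so C = 294 × e^0.05226 = 294 × 1.05365 = 309.77 ppm.

C ≈ 310 ppm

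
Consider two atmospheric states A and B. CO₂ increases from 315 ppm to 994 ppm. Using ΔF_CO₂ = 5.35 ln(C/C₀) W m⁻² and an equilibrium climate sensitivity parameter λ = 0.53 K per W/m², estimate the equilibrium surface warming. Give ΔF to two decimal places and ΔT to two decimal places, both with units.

CO₂: 5.35 × ln(994/315) = 5.35 × ln(3.15556) = 5.35 × 1.14917 = 6.1481 W/m².
ΔT = λ ΔF = 0.53 × 6.15 = 3.2595 K.

ΔF = 6.15 W/m²; ΔT = 3.26 K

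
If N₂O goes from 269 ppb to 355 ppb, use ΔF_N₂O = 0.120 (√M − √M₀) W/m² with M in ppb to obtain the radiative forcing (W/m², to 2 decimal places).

ΔF = 0.29 W/m²

N₂O: 0.120 × (√355 − √269) = 0.120 × (18.8414 − 16.4012) = 0.120 × 2.4402 = 0.2928 W/m².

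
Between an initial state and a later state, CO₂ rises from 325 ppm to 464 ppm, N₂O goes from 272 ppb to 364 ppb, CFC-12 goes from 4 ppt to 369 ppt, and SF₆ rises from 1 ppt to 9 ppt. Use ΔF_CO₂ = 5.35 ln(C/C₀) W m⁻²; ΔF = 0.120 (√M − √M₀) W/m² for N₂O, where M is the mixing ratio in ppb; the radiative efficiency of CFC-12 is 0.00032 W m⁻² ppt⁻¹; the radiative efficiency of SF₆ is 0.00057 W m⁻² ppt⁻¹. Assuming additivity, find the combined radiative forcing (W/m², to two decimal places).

CO₂: 5.35 × ln(464/325) = 5.35 × ln(1.42769) = 5.35 × 0.35606 = 1.9049 W/m².
N₂O: 0.120 × (√364 − √272) = 0.120 × (19.0788 − 16.4924) = 0.120 × 2.5864 = 0.3104 W/m².
CFC-12: ΔF = 0.00032 × (369 − 4) = 0.00032 × 365 = 0.1168 W/m².
SF₆: ΔF = 0.00057 × (9 − 1) = 0.00057 × 8 = 0.0046 W/m².
Total ΔF = 1.9049 + 0.3104 + 0.1168 + 0.0046 = 2.3367 W/m².

ΔF = 2.34 W/m²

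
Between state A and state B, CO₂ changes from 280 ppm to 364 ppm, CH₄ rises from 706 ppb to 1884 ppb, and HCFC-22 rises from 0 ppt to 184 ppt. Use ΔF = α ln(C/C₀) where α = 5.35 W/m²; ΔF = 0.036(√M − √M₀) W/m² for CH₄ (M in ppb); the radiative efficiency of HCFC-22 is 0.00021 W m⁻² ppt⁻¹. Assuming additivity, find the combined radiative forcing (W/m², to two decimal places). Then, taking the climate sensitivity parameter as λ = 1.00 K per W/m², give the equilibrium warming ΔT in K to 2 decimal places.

CO₂: 5.35 × ln(364/280) = 5.35 × ln(1.30000) = 5.35 × 0.26236 = 1.4036 W/m².
CH₄: 0.036 × (√1884 − √706) = 0.036 × (43.4051 − 26.5707) = 0.036 × 16.8344 = 0.6060 W/m².
HCFC-22: ΔF = 0.00021 × (184 − 0) = 0.00021 × 184 = 0.0386 W/m².
Total ΔF = 1.4036 + 0.6060 + 0.0386 = 2.0482 W/m².
ΔT = λ ΔF = 1.00 × 2.05 = 2.0500 K.

ΔF = 2.05 W/m²; ΔT = 2.05 K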